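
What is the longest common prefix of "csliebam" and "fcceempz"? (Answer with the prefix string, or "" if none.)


String 1: 'csliebam'
String 2: 'fcceempz'
Compare position by position:
pos 0: 'c' vs 'f' differ -> stop
Longest common prefix: "" (length 0)


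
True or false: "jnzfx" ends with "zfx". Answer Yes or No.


Input string: 'jnzfx'
Suffix to check: 'zfx'
Last 3 characters of input: 'zfx'
Match: True
Result: Yes


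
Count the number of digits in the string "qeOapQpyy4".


Input string: 'qeOapQpyy4'
Operation: count digit characters (0-9)
Scan: 'q', 'e', 'O', 'a', 'p', 'Q', 'p', 'y', 'y', '4'(digit)
Digits found: 1
Result: 1


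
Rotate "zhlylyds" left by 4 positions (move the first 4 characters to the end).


Input: 'zhlylyds', shift = 4
Operation: split at index 4 and swap parts
Front part s[0:4] = 'zhly'
Back part s[4:] = 'lyds'
Rotated = back + front = 'lyds' + 'zhly'
Result: lydszhly


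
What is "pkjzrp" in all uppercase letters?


Input string: 'pkjzrp'
Operation: convert each letter to uppercase
Mapping: 'p'->'P', 'k'->'K', 'j'->'J', 'z'->'Z', 'r'->'R', 'p'->'P'
Result: PKJZRP


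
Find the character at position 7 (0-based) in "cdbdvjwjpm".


Input string: 'cdbdvjwjpm'
Operation: get character at index 7
Index mapping: s[0]='c', s[1]='d', s[2]='b', s[3]='d', s[4]='v', s[5]='j', s[6]='w', s[7]='j'
Result: 'j'


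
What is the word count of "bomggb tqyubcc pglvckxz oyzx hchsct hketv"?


Input string: 'bomggb tqyubcc pglvckxz oyzx hchsct hketv'
Operation: split by spaces
Words found: 'bomggb', 'tqyubcc', 'pglvckxz', 'oyzx', 'hchsct', 'hketv'
Word count: 6


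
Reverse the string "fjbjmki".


Input string: 'fjbjmki'
Operation: reverse character order
Original order: 'f' -> 'j' -> 'b' -> 'j' -> 'm' -> 'k' -> 'i'
Reversed order: 'i' -> 'k' -> 'm' -> 'j' -> 'b' -> 'j' -> 'f'
Result: ikmjbjf


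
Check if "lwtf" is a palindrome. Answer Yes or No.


Input string: 'lwtf'
Reversed: 'ftwl'
Compare pairs: s[0]='l' vs s[3]='f' (mismatch), s[1]='w' vs s[2]='t' (mismatch)
Palindrome: No


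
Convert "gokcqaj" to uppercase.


Input string: 'gokcqaj'
Operation: convert each letter to uppercase
Mapping: 'g'->'G', 'o'->'O', 'k'->'K', 'c'->'C', 'q'->'Q', 'a'->'A', 'j'->'J'
Result: GOKCQAJ


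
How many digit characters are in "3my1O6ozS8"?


Input string: '3my1O6ozS8'
Operation: count digit characters (0-9)
Scan: '3'(digit), 'm', 'y', '1'(digit), 'O', '6'(digit), 'o', 'z', 'S', '8'(digit)
Digits found: 4
Result: 4


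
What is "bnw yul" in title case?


Input string: 'bnw yul'
Operation: capitalize first letter of each word
Word transformations: 'bnw'->'Bnw', 'yul'->'Yul'
Result: Bnw Yul


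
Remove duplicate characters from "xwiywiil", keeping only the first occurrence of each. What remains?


Input: 'xwiywiil'
Operation: keep first occurrence of each character
Scan: s[0]='x' new -> keep; s[1]='w' new -> keep; s[2]='i' new -> keep; s[3]='y' new -> keep; s[4]='w' seen -> skip; s[5]='i' seen -> skip; s[6]='i' seen -> skip; s[7]='l' new -> keep
Result: xwiyl


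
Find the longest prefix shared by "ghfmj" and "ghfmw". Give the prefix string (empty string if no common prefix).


String 1: 'ghfmj'
String 2: 'ghfmw'
Compare position by position:
pos 0: 'g' vs 'g' match
pos 1: 'h' vs 'h' match
pos 2: 'f' vs 'f' match
pos 3: 'm' vs 'm' match
pos 4: 'j' vs 'w' differ -> stop
Longest common prefix: "ghfm" (length 4)


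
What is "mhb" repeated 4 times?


Input string: 'mhb'
Operation: repeat 4 times
Concatenation: 'mhb' + 'mhb' + 'mhb' + 'mhb'
Result: mhbmhbmhbmhb


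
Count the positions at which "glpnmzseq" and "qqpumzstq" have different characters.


String 1: 'glpnmzseq'
String 2: 'qqpumzstq'
Compare each position: pos 0: 'g'!='q', pos 1: 'l'!='q', pos 2: 'p'=='p', pos 3: 'n'!='u', pos 4: 'm'=='m', pos 5: 'z'=='z', pos 6: 's'=='s', pos 7: 'e'!='t', pos 8: 'q'=='q'
Differing positions: 4
Hamming distance: 4


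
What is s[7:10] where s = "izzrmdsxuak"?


Input string: 'izzrmdsxuak'
Operation: slice [7:10]
Extract characters: s[7]='x', s[8]='u', s[9]='a'
Result: xua


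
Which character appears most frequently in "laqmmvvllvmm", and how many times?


Input: 'laqmmvvllvmm'
Operation: tally each character
Counts: 'a':1, 'l':3, 'm':4, 'q':1, 'v':3
Maximum: 'm' appears 4 times


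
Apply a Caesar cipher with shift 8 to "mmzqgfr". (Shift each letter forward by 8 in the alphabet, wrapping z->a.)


Input: 'mmzqgfr', shift = 8
Operation: for each letter, (position + 8) mod 26
Mapping: 'm'(12+8=20)->'u', 'm'(12+8=20)->'u', 'z'(25+8=33, 33 mod 26=7)->'h', 'q'(16+8=24)->'y', 'g'(6+8=14)->'o', 'f'(5+8=13)->'n', 'r'(17+8=25)->'z'
Result: uuhyonz


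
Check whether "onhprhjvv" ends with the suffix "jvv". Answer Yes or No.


Input string: 'onhprhjvv'
Suffix to check: 'jvv'
Last 3 characters of input: 'jvv'
Match: True
Result: Yes


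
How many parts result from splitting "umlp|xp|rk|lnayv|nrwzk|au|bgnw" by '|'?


Input string: 'umlp|xp|rk|lnayv|nrwzk|au|bgnw'
Delimiter: '|'
Split result: 'umlp', 'xp', 'rk', 'lnayv', 'nrwzk', 'au', 'bgnw'
Number of parts: 7


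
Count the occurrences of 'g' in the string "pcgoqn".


Input string: 'pcgoqn'
Target character: 'g'
Scan each position: s[2]='g'
Matches found at indices: 2
Total: 1


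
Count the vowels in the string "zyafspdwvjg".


Input string: 'zyafspdwvjg'
Operation: count vowels (a, e, i, o, u)
Scan: s[0]='z', s[1]='y', s[2]='a' (vowel), s[3]='f', s[4]='s', s[5]='p', s[6]='d', s[7]='w', s[8]='v', s[9]='j', s[10]='g'
Vowels found: 1
Result: 1


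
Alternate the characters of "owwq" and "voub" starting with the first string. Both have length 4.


String 1: 'owwq'
String 2: 'voub'
Operation: alternate characters
Pairs: 'o'+'v', 'w'+'o', 'w'+'u', 'q'+'b'
Result: ovwowuqb


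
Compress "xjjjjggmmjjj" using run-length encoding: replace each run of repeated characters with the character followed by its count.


Input: 'xjjjjggmmjjj'
Operation: identify consecutive runs
Runs: 'x' -> x1, 'jjjj' -> j4, 'gg' -> g2, 'mm' -> m2, 'jjj' -> j3
Encoded: x1j4g2m2j3


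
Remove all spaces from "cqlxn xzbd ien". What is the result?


Input string: 'cqlxn xzbd ien'
Operation: remove all spaces
Words: 'cqlxn', 'xzbd', 'ien'
Join without spaces: cqlxnxzbdien


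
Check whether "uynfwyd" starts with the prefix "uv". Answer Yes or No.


Input string: 'uynfwyd'
Prefix to check: 'uv'
First 2 characters of input: 'uy'
Match: False
Result: No


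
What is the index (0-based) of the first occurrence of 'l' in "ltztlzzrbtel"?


Input string: 'ltztlzzrbtel'
Target: 'l'
Scanning left to right: s[0]='l'
First match at index: 0


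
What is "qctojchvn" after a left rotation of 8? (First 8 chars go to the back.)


Input: 'qctojchvn', shift = 8
Operation: split at index 8 and swap parts
Front part s[0:8] = 'qctojchv'
Back part s[8:] = 'n'
Rotated = back + front = 'n' + 'qctojchv'
Result: nqctojchv


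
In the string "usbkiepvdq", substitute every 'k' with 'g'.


Input string: 'usbkiepvdq'
Operation: replace 'k' with 'g'
Positions of 'k': 3
After replacement: usbgiepvdq


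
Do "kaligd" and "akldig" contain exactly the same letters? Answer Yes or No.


String 1: 'kaligd' -> sorted: 'adgikl'
String 2: 'akldig' -> sorted: 'adgikl'
Compare sorted forms: 'adgikl' == 'adgikl'
Anagram: Yes


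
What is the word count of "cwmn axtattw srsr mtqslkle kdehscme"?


Input string: 'cwmn axtattw srsr mtqslkle kdehscme'
Operation: split by spaces
Words found: 'cwmn', 'axtattw', 'srsr', 'mtqslkle', 'kdehscme'
Word count: 5


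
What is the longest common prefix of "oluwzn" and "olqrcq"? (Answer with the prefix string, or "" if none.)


String 1: 'oluwzn'
String 2: 'olqrcq'
Compare position by position:
pos 0: 'o' vs 'o' match
pos 1: 'l' vs 'l' match
pos 2: 'u' vs 'q' differ -> stop
Longest common prefix: "ol" (length 2)


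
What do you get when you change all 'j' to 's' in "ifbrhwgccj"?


Input string: 'ifbrhwgccj'
Operation: replace 'j' with 's'
Positions of 'j': 9
After replacement: ifbrhwgccs


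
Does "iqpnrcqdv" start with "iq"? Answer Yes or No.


Input string: 'iqpnrcqdv'
Prefix to check: 'iq'
First 2 characters of input: 'iq'
Match: True
Result: Yes


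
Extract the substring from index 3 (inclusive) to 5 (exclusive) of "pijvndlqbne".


Input string: 'pijvndlqbne'
Operation: slice [3:5]
Extract characters: s[3]='v', s[4]='n'
Result: vn


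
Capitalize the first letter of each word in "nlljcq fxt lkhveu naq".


Input string: 'nlljcq fxt lkhveu naq'
Operation: capitalize first letter of each word
Word transformations: 'nlljcq'->'Nlljcq', 'fxt'->'Fxt', 'lkhveu'->'Lkhveu', 'naq'->'Naq'
Result: Nlljcq Fxt Lkhveu Naq


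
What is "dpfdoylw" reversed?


Input string: 'dpfdoylw'
Operation: reverse character order
Original order: 'd' -> 'p' -> 'f' -> 'd' -> 'o' -> 'y' -> 'l' -> 'w'
Reversed order: 'w' -> 'l' -> 'y' -> 'o' -> 'd' -> 'f' -> 'p' -> 'd'
Result: wlyodfpd


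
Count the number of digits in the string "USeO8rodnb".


Input string: 'USeO8rodnb'
Operation: count digit characters (0-9)
Scan: 'U', 'S', 'e', 'O', '8'(digit), 'r', 'o', 'd', 'n', 'b'
Digits found: 1
Result: 1


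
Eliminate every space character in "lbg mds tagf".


Input string: 'lbg mds tagf'
Operation: remove all spaces
Words: 'lbg', 'mds', 'tagf'
Join without spaces: lbgmdstagf


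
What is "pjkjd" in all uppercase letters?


Input string: 'pjkjd'
Operation: convert each letter to uppercase
Mapping: 'p'->'P', 'j'->'J', 'k'->'K', 'j'->'J', 'd'->'D'
Result: PJKJD


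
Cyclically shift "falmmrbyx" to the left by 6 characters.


Input: 'falmmrbyx', shift = 6
Operation: split at index 6 and swap parts
Front part s[0:6] = 'falmmr'
Back part s[6:] = 'byx'
Rotated = back + front = 'byx' + 'falmmr'
Result: byxfalmmr


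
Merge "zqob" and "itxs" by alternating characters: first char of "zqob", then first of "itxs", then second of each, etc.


String 1: 'zqob'
String 2: 'itxs'
Operation: alternate characters
Pairs: 'z'+'i', 'q'+'t', 'o'+'x', 'b'+'s'
Result: ziqtoxbs


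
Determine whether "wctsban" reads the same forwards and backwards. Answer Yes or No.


Input string: 'wctsban'
Reversed: 'nabstcw'
Compare pairs: s[0]='w' vs s[6]='n' (mismatch), s[1]='c' vs s[5]='a' (mismatch), s[2]='t' vs s[4]='b' (mismatch)
Palindrome: No


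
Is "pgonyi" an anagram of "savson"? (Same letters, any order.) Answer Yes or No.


String 1: 'savson' -> sorted: 'anossv'
String 2: 'pgonyi' -> sorted: 'ginopy'
Compare sorted forms: 'anossv' != 'ginopy'
Anagram: No


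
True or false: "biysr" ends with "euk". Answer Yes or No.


Input string: 'biysr'
Suffix to check: 'euk'
Last 3 characters of input: 'ysr'
Match: False
Result: No


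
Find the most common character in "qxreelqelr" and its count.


Input: 'qxreelqelr'
Operation: tally each character
Counts: 'e':3, 'l':2, 'q':2, 'r':2, 'x':1
Maximum: 'e' appears 3 times


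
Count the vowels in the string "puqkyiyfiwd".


Input string: 'puqkyiyfiwd'
Operation: count vowels (a, e, i, o, u)
Scan: s[0]='p', s[1]='u' (vowel), s[2]='q', s[3]='k', s[4]='y', s[5]='i' (vowel), s[6]='y', s[7]='f', s[8]='i' (vowel), s[9]='w', s[10]='d'
Vowels found: 3
Result: 3


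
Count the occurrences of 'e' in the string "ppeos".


Input string: 'ppeos'
Target character: 'e'
Scan each position: s[2]='e'
Matches found at indices: 2
Total: 1


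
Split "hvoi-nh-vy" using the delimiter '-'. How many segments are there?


Input string: 'hvoi-nh-vy'
Delimiter: '-'
Split result: 'hvoi', 'nh', 'vy'
Number of parts: 3


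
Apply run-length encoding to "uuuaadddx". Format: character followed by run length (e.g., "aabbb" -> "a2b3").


Input: 'uuuaadddx'
Operation: identify consecutive runs
Runs: 'uuu' -> u3, 'aa' -> a2, 'ddd' -> d3, 'x' -> x1
Encoded: u3a2d3x1


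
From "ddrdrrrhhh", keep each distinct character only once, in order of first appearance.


Input: 'ddrdrrrhhh'
Operation: keep first occurrence of each character
Scan: s[0]='d' new -> keep; s[1]='d' seen -> skip; s[2]='r' new -> keep; s[3]='d' seen -> skip; s[4]='r' seen -> skip; s[5]='r' seen -> skip; s[6]='r' seen -> skip; s[7]='h' new -> keep; s[8]='h' seen -> skip; s[9]='h' seen -> skip
Result: drh


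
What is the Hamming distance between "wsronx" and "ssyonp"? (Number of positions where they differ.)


String 1: 'wsronx'
String 2: 'ssyonp'
Compare each position: pos 0: 'w'!='s', pos 1: 's'=='s', pos 2: 'r'!='y', pos 3: 'o'=='o', pos 4: 'n'=='n', pos 5: 'x'!='p'
Differing positions: 3
Hamming distance: 3


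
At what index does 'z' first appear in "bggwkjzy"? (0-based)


Input string: 'bggwkjzy'
Target: 'z'
Scanning left to right: s[0]='b', s[1]='g', s[2]='g', s[3]='w', s[4]='k', s[5]='j', s[6]='z'
First match at index: 6


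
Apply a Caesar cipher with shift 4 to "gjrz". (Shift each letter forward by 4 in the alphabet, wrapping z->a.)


Input: 'gjrz', shift = 4
Operation: for each letter, (position + 4) mod 26
Mapping: 'g'(6+4=10)->'k', 'j'(9+4=13)->'n', 'r'(17+4=21)->'v', 'z'(25+4=29, 29 mod 26=3)->'d'
Result: knvd


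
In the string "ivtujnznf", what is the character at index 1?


Input string: 'ivtujnznf'
Operation: get character at index 1
Index mapping: s[0]='i', s[1]='v'
Result: 'v'


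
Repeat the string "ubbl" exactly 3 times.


Input string: 'ubbl'
Operation: repeat 3 times
Concatenation: 'ubbl' + 'ubbl' + 'ubbl'
Result: ubblubblubbl


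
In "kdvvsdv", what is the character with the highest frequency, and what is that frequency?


Input: 'kdvvsdv'
Operation: tally each character
Counts: 'd':2, 'k':1, 's':1, 'v':3
Maximum: 'v' appears 3 times


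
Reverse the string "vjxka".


Input string: 'vjxka'
Operation: reverse character order
Original order: 'v' -> 'j' -> 'x' -> 'k' -> 'a'
Reversed order: 'a' -> 'k' -> 'x' -> 'j' -> 'v'
Result: akxjv


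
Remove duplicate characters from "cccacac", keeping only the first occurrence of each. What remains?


Input: 'cccacac'
Operation: keep first occurrence of each character
Scan: s[0]='c' new -> keep; s[1]='c' seen -> skip; s[2]='c' seen -> skip; s[3]='a' new -> keep; s[4]='c' seen -> skip; s[5]='a' seen -> skip; s[6]='c' seen -> skip
Result: ca


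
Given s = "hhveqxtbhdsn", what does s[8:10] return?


Input string: 'hhveqxtbhdsn'
Operation: slice [8:10]
Extract characters: s[8]='h', s[9]='d'
Result: hd


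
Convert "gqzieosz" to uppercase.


Input string: 'gqzieosz'
Operation: convert each letter to uppercase
Mapping: 'g'->'G', 'q'->'Q', 'z'->'Z', 'i'->'I', 'e'->'E', 'o'->'O', 's'->'S', 'z'->'Z'
Result: GQZIEOSZ


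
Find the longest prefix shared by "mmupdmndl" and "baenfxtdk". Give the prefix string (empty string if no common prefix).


String 1: 'mmupdmndl'
String 2: 'baenfxtdk'
Compare position by position:
pos 0: 'm' vs 'b' differ -> stop
Longest common prefix: "" (length 0)


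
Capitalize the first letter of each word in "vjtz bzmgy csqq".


Input string: 'vjtz bzmgy csqq'
Operation: capitalize first letter of each word
Word transformations: 'vjtz'->'Vjtz', 'bzmgy'->'Bzmgy', 'csqq'->'Csqq'
Result: Vjtz Bzmgy Csqq


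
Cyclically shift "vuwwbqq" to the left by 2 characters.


Input: 'vuwwbqq', shift = 2
Operation: split at index 2 and swap parts
Front part s[0:2] = 'vu'
Back part s[2:] = 'wwbqq'
Rotated = back + front = 'wwbqq' + 'vu'
Result: wwbqqvu


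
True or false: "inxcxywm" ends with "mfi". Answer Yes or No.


Input string: 'inxcxywm'
Suffix to check: 'mfi'
Last 3 characters of input: 'ywm'
Match: False
Result: No


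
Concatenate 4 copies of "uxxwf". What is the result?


Input string: 'uxxwf'
Operation: repeat 4 times
Concatenation: 'uxxwf' + 'uxxwf' + 'uxxwf' + 'uxxwf'
Result: uxxwfuxxwfuxxwfuxxwf


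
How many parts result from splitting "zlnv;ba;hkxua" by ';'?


Input string: 'zlnv;ba;hkxua'
Delimiter: ';'
Split result: 'zlnv', 'ba', 'hkxua'
Number of parts: 3


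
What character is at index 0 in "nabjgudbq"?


Input string: 'nabjgudbq'
Operation: get character at index 0
Index mapping: s[0]='n'
Result: 'n'


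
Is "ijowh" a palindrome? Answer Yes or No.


Input string: 'ijowh'
Reversed: 'hwoji'
Compare pairs: s[0]='i' vs s[4]='h' (mismatch), s[1]='j' vs s[3]='w' (mismatch)
Palindrome: No


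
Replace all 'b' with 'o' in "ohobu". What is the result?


Input string: 'ohobu'
Operation: replace 'b' with 'o'
Positions of 'b': 3
After replacement: ohoou


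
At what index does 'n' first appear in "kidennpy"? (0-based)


Input string: 'kidennpy'
Target: 'n'
Scanning left to right: s[0]='k', s[1]='i', s[2]='d', s[3]='e', s[4]='n'
First match at index: 4


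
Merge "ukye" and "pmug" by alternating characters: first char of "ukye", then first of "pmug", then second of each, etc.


String 1: 'ukye'
String 2: 'pmug'
Operation: alternate characters
Pairs: 'u'+'p', 'k'+'m', 'y'+'u', 'e'+'g'
Result: upkmyueg


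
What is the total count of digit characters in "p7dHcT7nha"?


Input string: 'p7dHcT7nha'
Operation: count digit characters (0-9)
Scan: 'p', '7'(digit), 'd', 'H', 'c', 'T', '7'(digit), 'n', 'h', 'a'
Digits found: 2
Result: 2


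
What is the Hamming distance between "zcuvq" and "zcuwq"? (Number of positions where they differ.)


String 1: 'zcuvq'
String 2: 'zcuwq'
Compare each position: pos 0: 'z'=='z', pos 1: 'c'=='c', pos 2: 'u'=='u', pos 3: 'v'!='w', pos 4: 'q'=='q'
Differing positions: 1
Hamming distance: 1


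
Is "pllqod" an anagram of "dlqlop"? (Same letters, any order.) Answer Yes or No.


String 1: 'dlqlop' -> sorted: 'dllopq'
String 2: 'pllqod' -> sorted: 'dllopq'
Compare sorted forms: 'dllopq' == 'dllopq'
Anagram: Yes


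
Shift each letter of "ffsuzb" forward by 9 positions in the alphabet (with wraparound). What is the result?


Input: 'ffsuzb', shift = 9
Operation: for each letter, (position + 9) mod 26
Mapping: 'f'(5+9=14)->'o', 'f'(5+9=14)->'o', 's'(18+9=27, 27 mod 26=1)->'b', 'u'(20+9=29, 29 mod 26=3)->'d', 'z'(25+9=34, 34 mod 26=8)->'i', 'b'(1+9=10)->'k'
Result: oobdik


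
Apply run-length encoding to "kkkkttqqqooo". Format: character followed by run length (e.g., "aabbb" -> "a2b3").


Input: 'kkkkttqqqooo'
Operation: identify consecutive runs
Runs: 'kkkk' -> k4, 'tt' -> t2, 'qqq' -> q3, 'ooo' -> o3
Encoded: k4t2q3o3


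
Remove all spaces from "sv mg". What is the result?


Input string: 'sv mg'
Operation: remove all spaces
Words: 'sv', 'mg'
Join without spaces: svmg


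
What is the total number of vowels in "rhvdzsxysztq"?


Input string: 'rhvdzsxysztq'
Operation: count vowels (a, e, i, o, u)
Scan: s[0]='r', s[1]='h', s[2]='v', s[3]='d', s[4]='z', s[5]='s', s[6]='x', s[7]='y', s[8]='s', s[9]='z', s[10]='t', s[11]='q'
Vowels found: 0
Result: 0


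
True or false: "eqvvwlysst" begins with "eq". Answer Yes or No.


Input string: 'eqvvwlysst'
Prefix to check: 'eq'
First 2 characters of input: 'eq'
Match: True
Result: Yes


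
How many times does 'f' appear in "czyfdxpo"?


Input string: 'czyfdxpo'
Target character: 'f'
Scan each position: s[3]='f'
Matches found at indices: 3
Total: 1


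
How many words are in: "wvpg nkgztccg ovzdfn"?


Input string: 'wvpg nkgztccg ovzdfn'
Operation: split by spaces
Words found: 'wvpg', 'nkgztccg', 'ovzdfn'
Word count: 3


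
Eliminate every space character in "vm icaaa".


Input string: 'vm icaaa'
Operation: remove all spaces
Words: 'vm', 'icaaa'
Join without spaces: vmicaaa


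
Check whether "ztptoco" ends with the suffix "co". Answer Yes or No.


Input string: 'ztptoco'
Suffix to check: 'co'
Last 2 characters of input: 'co'
Match: True
Result: Yes


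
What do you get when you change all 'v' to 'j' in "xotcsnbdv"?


Input string: 'xotcsnbdv'
Operation: replace 'v' with 'j'
Positions of 'v': 8
After replacement: xotcsnbdj


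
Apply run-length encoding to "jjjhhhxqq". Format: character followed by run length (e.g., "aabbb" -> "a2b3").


Input: 'jjjhhhxqq'
Operation: identify consecutive runs
Runs: 'jjj' -> j3, 'hhh' -> h3, 'x' -> x1, 'qq' -> q2
Encoded: j3h3x1q2


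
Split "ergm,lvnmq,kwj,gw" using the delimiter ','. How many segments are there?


Input string: 'ergm,lvnmq,kwj,gw'
Delimiter: ','
Split result: 'ergm', 'lvnmq', 'kwj', 'gw'
Number of parts: 4


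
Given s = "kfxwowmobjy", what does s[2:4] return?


Input string: 'kfxwowmobjy'
Operation: slice [2:4]
Extract characters: s[2]='x', s[3]='w'
Result: xw


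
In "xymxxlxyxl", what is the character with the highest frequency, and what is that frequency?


Input: 'xymxxlxyxl'
Operation: tally each character
Counts: 'l':2, 'm':1, 'x':5, 'y':2
Maximum: 'x' appears 5 times


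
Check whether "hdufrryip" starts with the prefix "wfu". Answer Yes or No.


Input string: 'hdufrryip'
Prefix to check: 'wfu'
First 3 characters of input: 'hdu'
Match: False
Result: No


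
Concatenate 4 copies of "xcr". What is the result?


Input string: 'xcr'
Operation: repeat 4 times
Concatenation: 'xcr' + 'xcr' + 'xcr' + 'xcr'
Result: xcrxcrxcrxcr


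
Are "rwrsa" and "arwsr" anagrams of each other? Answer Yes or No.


String 1: 'rwrsa' -> sorted: 'arrsw'
String 2: 'arwsr' -> sorted: 'arrsw'
Compare sorted forms: 'arrsw' == 'arrsw'
Anagram: Yes


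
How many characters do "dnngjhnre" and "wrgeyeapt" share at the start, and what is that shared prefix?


String 1: 'dnngjhnre'
String 2: 'wrgeyeapt'
Compare position by position:
pos 0: 'd' vs 'w' differ -> stop
Longest common prefix: "" (length 0)


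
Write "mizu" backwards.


Input string: 'mizu'
Operation: reverse character order
Original order: 'm' -> 'i' -> 'z' -> 'u'
Reversed order: 'u' -> 'z' -> 'i' -> 'm'
Result: uzim


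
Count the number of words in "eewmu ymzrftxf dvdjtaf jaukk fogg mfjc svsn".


Input string: 'eewmu ymzrftxf dvdjtaf jaukk fogg mfjc svsn'
Operation: split by spaces
Words found: 'eewmu', 'ymzrftxf', 'dvdjtaf', 'jaukk', 'fogg', 'mfjc', 'svsn'
Word count: 7


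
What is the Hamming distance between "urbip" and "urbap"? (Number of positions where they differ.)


String 1: 'urbip'
String 2: 'urbap'
Compare each position: pos 0: 'u'=='u', pos 1: 'r'=='r', pos 2: 'b'=='b', pos 3: 'i'!='a', pos 4: 'p'=='p'
Differing positions: 1
Hamming distance: 1


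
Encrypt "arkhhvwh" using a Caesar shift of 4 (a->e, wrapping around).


Input: 'arkhhvwh', shift = 4
Operation: for each letter, (position + 4) mod 26
Mapping: 'a'(0+4=4)->'e', 'r'(17+4=21)->'v', 'k'(10+4=14)->'o', 'h'(7+4=11)->'l', 'h'(7+4=11)->'l', 'v'(21+4=25)->'z', 'w'(22+4=26, 26 mod 26=0)->'a', 'h'(7+4=11)->'l'
Result: evollzal


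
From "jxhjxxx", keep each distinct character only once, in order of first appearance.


Input: 'jxhjxxx'
Operation: keep first occurrence of each character
Scan: s[0]='j' new -> keep; s[1]='x' new -> keep; s[2]='h' new -> keep; s[3]='j' seen -> skip; s[4]='x' seen -> skip; s[5]='x' seen -> skip; s[6]='x' seen -> skip
Result: jxh


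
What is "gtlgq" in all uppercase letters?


Input string: 'gtlgq'
Operation: convert each letter to uppercase
Mapping: 'g'->'G', 't'->'T', 'l'->'L', 'g'->'G', 'q'->'Q'
Result: GTLGQ


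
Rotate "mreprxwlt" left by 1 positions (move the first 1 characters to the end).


Input: 'mreprxwlt', shift = 1
Operation: split at index 1 and swap parts
Front part s[0:1] = 'm'
Back part s[1:] = 'reprxwlt'
Rotated = back + front = 'reprxwlt' + 'm'
Result: reprxwltm


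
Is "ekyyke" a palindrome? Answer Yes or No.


Input string: 'ekyyke'
Reversed: 'ekyyke'
Compare pairs: s[0]='e' vs s[5]='e' (match), s[1]='k' vs s[4]='k' (match), s[2]='y' vs s[3]='y' (match)
Palindrome: Yes


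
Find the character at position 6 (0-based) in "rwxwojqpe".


Input string: 'rwxwojqpe'
Operation: get character at index 6
Index mapping: s[0]='r', s[1]='w', s[2]='x', s[3]='w', s[4]='o', s[5]='j', s[6]='q'
Result: 'q'


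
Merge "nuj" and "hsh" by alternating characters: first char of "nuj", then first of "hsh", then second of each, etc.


String 1: 'nuj'
String 2: 'hsh'
Operation: alternate characters
Pairs: 'n'+'h', 'u'+'s', 'j'+'h'
Result: nhusjh


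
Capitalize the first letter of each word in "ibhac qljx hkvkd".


Input string: 'ibhac qljx hkvkd'
Operation: capitalize first letter of each word
Word transformations: 'ibhac'->'Ibhac', 'qljx'->'Qljx', 'hkvkd'->'Hkvkd'
Result: Ibhac Qljx Hkvkd


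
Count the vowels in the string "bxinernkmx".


Input string: 'bxinernkmx'
Operation: count vowels (a, e, i, o, u)
Scan: s[0]='b', s[1]='x', s[2]='i' (vowel), s[3]='n', s[4]='e' (vowel), s[5]='r', s[6]='n', s[7]='k', s[8]='m', s[9]='x'
Vowels found: 2
Result: 2


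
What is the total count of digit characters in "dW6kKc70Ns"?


Input string: 'dW6kKc70Ns'
Operation: count digit characters (0-9)
Scan: 'd', 'W', '6'(digit), 'k', 'K', 'c', '7'(digit), '0'(digit), 'N', 's'
Digits found: 3
Result: 3


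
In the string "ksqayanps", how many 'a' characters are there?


Input string: 'ksqayanps'
Target character: 'a'
Scan each position: s[3]='a', s[5]='a'
Matches found at indices: 3, 5
Total: 2


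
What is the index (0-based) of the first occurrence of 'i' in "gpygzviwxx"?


Input string: 'gpygzviwxx'
Target: 'i'
Scanning left to right: s[0]='g', s[1]='p', s[2]='y', s[3]='g', s[4]='z', s[5]='v', s[6]='i'
First match at index: 6


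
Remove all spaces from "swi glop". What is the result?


Input string: 'swi glop'
Operation: remove all spaces
Words: 'swi', 'glop'
Join without spaces: swiglop


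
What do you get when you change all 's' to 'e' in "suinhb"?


Input string: 'suinhb'
Operation: replace 's' with 'e'
Positions of 's': 0
After replacement: euinhb


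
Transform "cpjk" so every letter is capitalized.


Input string: 'cpjk'
Operation: convert each letter to uppercase
Mapping: 'c'->'C', 'p'->'P', 'j'->'J', 'k'->'K'
Result: CPJK


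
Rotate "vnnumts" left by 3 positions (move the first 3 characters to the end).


Input: 'vnnumts', shift = 3
Operation: split at index 3 and swap parts
Front part s[0:3] = 'vnn'
Back part s[3:] = 'umts'
Rotated = back + front = 'umts' + 'vnn'
Result: umtsvnn


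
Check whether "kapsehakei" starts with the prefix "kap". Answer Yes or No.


Input string: 'kapsehakei'
Prefix to check: 'kap'
First 3 characters of input: 'kap'
Match: True
Result: Yes


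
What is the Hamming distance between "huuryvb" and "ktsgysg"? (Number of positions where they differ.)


String 1: 'huuryvb'
String 2: 'ktsgysg'
Compare each position: pos 0: 'h'!='k', pos 1: 'u'!='t', pos 2: 'u'!='s', pos 3: 'r'!='g', pos 4: 'y'=='y', pos 5: 'v'!='s', pos 6: 'b'!='g'
Differing positions: 6
Hamming distance: 6


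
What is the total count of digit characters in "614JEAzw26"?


Input string: '614JEAzw26'
Operation: count digit characters (0-9)
Scan: '6'(digit), '1'(digit), '4'(digit), 'J', 'E', 'A', 'z', 'w', '2'(digit), '6'(digit)
Digits found: 5
Result: 5


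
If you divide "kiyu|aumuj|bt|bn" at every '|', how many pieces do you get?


Input string: 'kiyu|aumuj|bt|bn'
Delimiter: '|'
Split result: 'kiyu', 'aumuj', 'bt', 'bn'
Number of parts: 4


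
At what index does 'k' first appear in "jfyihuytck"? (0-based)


Input string: 'jfyihuytck'
Target: 'k'
Scanning left to right: s[0]='j', s[1]='f', s[2]='y', s[3]='i', s[4]='h', s[5]='u', s[6]='y', s[7]='t', s[8]='c', s[9]='k'
First match at index: 9


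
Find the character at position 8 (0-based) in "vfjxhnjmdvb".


Input string: 'vfjxhnjmdvb'
Operation: get character at index 8
Index mapping: s[0]='v', s[1]='f', s[2]='j', s[3]='x', s[4]='h', s[5]='n', s[6]='j', s[7]='m', s[8]='d'
Result: 'd'


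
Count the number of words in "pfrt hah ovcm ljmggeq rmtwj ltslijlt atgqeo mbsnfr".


Input string: 'pfrt hah ovcm ljmggeq rmtwj ltslijlt atgqeo mbsnfr'
Operation: split by spaces
Words found: 'pfrt', 'hah', 'ovcm', 'ljmggeq', 'rmtwj', 'ltslijlt', 'atgqeo', 'mbsnfr'
Word count: 8


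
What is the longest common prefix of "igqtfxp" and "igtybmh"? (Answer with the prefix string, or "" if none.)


String 1: 'igqtfxp'
String 2: 'igtybmh'
Compare position by position:
pos 0: 'i' vs 'i' match
pos 1: 'g' vs 'g' match
pos 2: 'q' vs 't' differ -> stop
Longest common prefix: "ig" (length 2)


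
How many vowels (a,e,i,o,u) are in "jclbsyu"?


Input string: 'jclbsyu'
Operation: count vowels (a, e, i, o, u)
Scan: s[0]='j', s[1]='c', s[2]='l', s[3]='b', s[4]='s', s[5]='y', s[6]='u' (vowel)
Vowels found: 1
Result: 1


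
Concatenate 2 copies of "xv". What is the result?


Input string: 'xv'
Operation: repeat 2 times
Concatenation: 'xv' + 'xv'
Result: xvxv


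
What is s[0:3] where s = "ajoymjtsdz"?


Input string: 'ajoymjtsdz'
Operation: slice [0:3]
Extract characters: s[0]='a', s[1]='j', s[2]='o'
Result: ajo


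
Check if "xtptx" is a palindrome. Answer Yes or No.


Input string: 'xtptx'
Reversed: 'xtptx'
Compare pairs: s[0]='x' vs s[4]='x' (match), s[1]='t' vs s[3]='t' (match)
Palindrome: Yes


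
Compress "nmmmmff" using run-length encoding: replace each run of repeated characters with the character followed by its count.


Input: 'nmmmmff'
Operation: identify consecutive runs
Runs: 'n' -> n1, 'mmmm' -> m4, 'ff' -> f2
Encoded: n1m4f2


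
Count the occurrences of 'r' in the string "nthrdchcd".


Input string: 'nthrdchcd'
Target character: 'r'
Scan each position: s[3]='r'
Matches found at indices: 3
Total: 1


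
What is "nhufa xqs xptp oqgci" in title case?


Input string: 'nhufa xqs xptp oqgci'
Operation: capitalize first letter of each word
Word transformations: 'nhufa'->'Nhufa', 'xqs'->'Xqs', 'xptp'->'Xptp', 'oqgci'->'Oqgci'
Result: Nhufa Xqs Xptp Oqgci


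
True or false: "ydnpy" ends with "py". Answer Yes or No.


Input string: 'ydnpy'
Suffix to check: 'py'
Last 2 characters of input: 'py'
Match: True
Result: Yes


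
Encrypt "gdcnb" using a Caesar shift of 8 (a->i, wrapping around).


Input: 'gdcnb', shift = 8
Operation: for each letter, (position + 8) mod 26
Mapping: 'g'(6+8=14)->'o', 'd'(3+8=11)->'l', 'c'(2+8=10)->'k', 'n'(13+8=21)->'v', 'b'(1+8=9)->'j'
Result: olkvj


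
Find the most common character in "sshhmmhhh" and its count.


Input: 'sshhmmhhh'
Operation: tally each character
Counts: 'h':5, 'm':2, 's':2
Maximum: 'h' appears 5 times


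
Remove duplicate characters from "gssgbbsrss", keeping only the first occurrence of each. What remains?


Input: 'gssgbbsrss'
Operation: keep first occurrence of each character
Scan: s[0]='g' new -> keep; s[1]='s' new -> keep; s[2]='s' seen -> skip; s[3]='g' seen -> skip; s[4]='b' new -> keep; s[5]='b' seen -> skip; s[6]='s' seen -> skip; s[7]='r' new -> keep; s[8]='s' seen -> skip; s[9]='s' seen -> skip
Result: gsbr


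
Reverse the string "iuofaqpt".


Input string: 'iuofaqpt'
Operation: reverse character order
Original order: 'i' -> 'u' -> 'o' -> 'f' -> 'a' -> 'q' -> 'p' -> 't'
Reversed order: 't' -> 'p' -> 'q' -> 'a' -> 'f' -> 'o' -> 'u' -> 'i'
Result: tpqafoui


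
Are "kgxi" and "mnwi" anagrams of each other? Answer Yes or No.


String 1: 'kgxi' -> sorted: 'gikx'
String 2: 'mnwi' -> sorted: 'imnw'
Compare sorted forms: 'gikx' != 'imnw'
Anagram: No


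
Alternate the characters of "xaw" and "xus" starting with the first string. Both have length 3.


String 1: 'xaw'
String 2: 'xus'
Operation: alternate characters
Pairs: 'x'+'x', 'a'+'u', 'w'+'s'
Result: xxauws


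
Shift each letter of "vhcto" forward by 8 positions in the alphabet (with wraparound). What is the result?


Input: 'vhcto', shift = 8
Operation: for each letter, (position + 8) mod 26
Mapping: 'v'(21+8=29, 29 mod 26=3)->'d', 'h'(7+8=15)->'p', 'c'(2+8=10)->'k', 't'(19+8=27, 27 mod 26=1)->'b', 'o'(14+8=22)->'w'
Result: dpkbw


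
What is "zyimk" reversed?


Input string: 'zyimk'
Operation: reverse character order
Original order: 'z' -> 'y' -> 'i' -> 'm' -> 'k'
Reversed order: 'k' -> 'm' -> 'i' -> 'y' -> 'z'
Result: kmiyz


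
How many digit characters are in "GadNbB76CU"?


Input string: 'GadNbB76CU'
Operation: count digit characters (0-9)
Scan: 'G', 'a', 'd', 'N', 'b', 'B', '7'(digit), '6'(digit), 'C', 'U'
Digits found: 2
Result: 2


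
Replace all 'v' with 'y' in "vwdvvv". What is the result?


Input string: 'vwdvvv'
Operation: replace 'v' with 'y'
Positions of 'v': 0, 3, 4, 5
After replacement: ywdyyy


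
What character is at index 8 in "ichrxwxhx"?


Input string: 'ichrxwxhx'
Operation: get character at index 8
Index mapping: s[0]='i', s[1]='c', s[2]='h', s[3]='r', s[4]='x', s[5]='w', s[6]='x', s[7]='h', s[8]='x'
Result: 'x'


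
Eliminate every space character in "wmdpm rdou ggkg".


Input string: 'wmdpm rdou ggkg'
Operation: remove all spaces
Words: 'wmdpm', 'rdou', 'ggkg'
Join without spaces: wmdpmrdouggkg


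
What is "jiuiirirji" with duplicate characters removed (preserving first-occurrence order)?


Input: 'jiuiirirji'
Operation: keep first occurrence of each character
Scan: s[0]='j' new -> keep; s[1]='i' new -> keep; s[2]='u' new -> keep; s[3]='i' seen -> skip; s[4]='i' seen -> skip; s[5]='r' new -> keep; s[6]='i' seen -> skip; s[7]='r' seen -> skip; s[8]='j' seen -> skip; s[9]='i' seen -> skip
Result: jiur


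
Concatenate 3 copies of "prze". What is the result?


Input string: 'prze'
Operation: repeat 3 times
Concatenation: 'prze' + 'prze' + 'prze'
Result: przeprzeprze


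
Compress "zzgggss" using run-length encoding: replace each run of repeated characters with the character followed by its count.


Input: 'zzgggss'
Operation: identify consecutive runs
Runs: 'zz' -> z2, 'ggg' -> g3, 'ss' -> s2
Encoded: z2g3s2


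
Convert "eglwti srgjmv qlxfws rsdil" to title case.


Input string: 'eglwti srgjmv qlxfws rsdil'
Operation: capitalize first letter of each word
Word transformations: 'eglwti'->'Eglwti', 'srgjmv'->'Srgjmv', 'qlxfws'->'Qlxfws', 'rsdil'->'Rsdil'
Result: Eglwti Srgjmv Qlxfws Rsdil


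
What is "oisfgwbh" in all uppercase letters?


Input string: 'oisfgwbh'
Operation: convert each letter to uppercase
Mapping: 'o'->'O', 'i'->'I', 's'->'S', 'f'->'F', 'g'->'G', 'w'->'W', 'b'->'B', 'h'->'H'
Result: OISFGWBH


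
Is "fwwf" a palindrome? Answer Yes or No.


Input string: 'fwwf'
Reversed: 'fwwf'
Compare pairs: s[0]='f' vs s[3]='f' (match), s[1]='w' vs s[2]='w' (match)
Palindrome: Yes


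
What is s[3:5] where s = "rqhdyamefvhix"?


Input string: 'rqhdyamefvhix'
Operation: slice [3:5]
Extract characters: s[3]='d', s[4]='y'
Result: dy


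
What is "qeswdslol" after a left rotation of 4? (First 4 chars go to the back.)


Input: 'qeswdslol', shift = 4
Operation: split at index 4 and swap parts
Front part s[0:4] = 'qesw'
Back part s[4:] = 'dslol'
Rotated = back + front = 'dslol' + 'qesw'
Result: dslolqesw


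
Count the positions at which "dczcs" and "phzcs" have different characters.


String 1: 'dczcs'
String 2: 'phzcs'
Compare each position: pos 0: 'd'!='p', pos 1: 'c'!='h', pos 2: 'z'=='z', pos 3: 'c'=='c', pos 4: 's'=='s'
Differing positions: 2
Hamming distance: 2


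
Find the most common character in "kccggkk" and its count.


Input: 'kccggkk'
Operation: tally each character
Counts: 'c':2, 'g':2, 'k':3
Maximum: 'k' appears 3 times


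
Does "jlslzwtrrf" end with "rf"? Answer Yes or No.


Input string: 'jlslzwtrrf'
Suffix to check: 'rf'
Last 2 characters of input: 'rf'
Match: True
Result: Yes


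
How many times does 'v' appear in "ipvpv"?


Input string: 'ipvpv'
Target character: 'v'
Scan each position: s[2]='v', s[4]='v'
Matches found at indices: 2, 4
Total: 2


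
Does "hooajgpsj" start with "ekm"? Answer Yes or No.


Input string: 'hooajgpsj'
Prefix to check: 'ekm'
First 3 characters of input: 'hoo'
Match: False
Result: No


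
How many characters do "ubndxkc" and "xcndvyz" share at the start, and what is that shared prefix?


String 1: 'ubndxkc'
String 2: 'xcndvyz'
Compare position by position:
pos 0: 'u' vs 'x' differ -> stop
Longest common prefix: "" (length 0)


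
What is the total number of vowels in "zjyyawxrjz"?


Input string: 'zjyyawxrjz'
Operation: count vowels (a, e, i, o, u)
Scan: s[0]='z', s[1]='j', s[2]='y', s[3]='y', s[4]='a' (vowel), s[5]='w', s[6]='x', s[7]='r', s[8]='j', s[9]='z'
Vowels found: 1
Result: 1


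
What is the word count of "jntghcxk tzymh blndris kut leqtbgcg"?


Input string: 'jntghcxk tzymh blndris kut leqtbgcg'
Operation: split by spaces
Words found: 'jntghcxk', 'tzymh', 'blndris', 'kut', 'leqtbgcg'
Word count: 5


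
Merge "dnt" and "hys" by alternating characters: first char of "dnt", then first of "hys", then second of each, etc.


String 1: 'dnt'
String 2: 'hys'
Operation: alternate characters
Pairs: 'd'+'h', 'n'+'y', 't'+'s'
Result: dhnyts


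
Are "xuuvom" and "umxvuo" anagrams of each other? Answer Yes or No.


String 1: 'xuuvom' -> sorted: 'mouuvx'
String 2: 'umxvuo' -> sorted: 'mouuvx'
Compare sorted forms: 'mouuvx' == 'mouuvx'
Anagram: Yes


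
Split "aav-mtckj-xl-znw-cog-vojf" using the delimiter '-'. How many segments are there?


Input string: 'aav-mtckj-xl-znw-cog-vojf'
Delimiter: '-'
Split result: 'aav', 'mtckj', 'xl', 'znw', 'cog', 'vojf'
Number of parts: 6


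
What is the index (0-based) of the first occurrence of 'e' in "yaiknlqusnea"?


Input string: 'yaiknlqusnea'
Target: 'e'
Scanning left to right: s[0]='y', s[1]='a', s[2]='i', s[3]='k', s[4]='n', s[5]='l', s[6]='q', s[7]='u', s[8]='s', s[9]='n', s[10]='e'
First match at index: 10


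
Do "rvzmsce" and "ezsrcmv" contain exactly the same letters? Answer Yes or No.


String 1: 'rvzmsce' -> sorted: 'cemrsvz'
String 2: 'ezsrcmv' -> sorted: 'cemrsvz'
Compare sorted forms: 'cemrsvz' == 'cemrsvz'
Anagram: Yes


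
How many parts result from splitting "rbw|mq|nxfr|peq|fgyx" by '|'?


Input string: 'rbw|mq|nxfr|peq|fgyx'
Delimiter: '|'
Split result: 'rbw', 'mq', 'nxfr', 'peq', 'fgyx'
Number of parts: 5


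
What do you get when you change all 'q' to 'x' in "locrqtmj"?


Input string: 'locrqtmj'
Operation: replace 'q' with 'x'
Positions of 'q': 4
After replacement: locrxtmj


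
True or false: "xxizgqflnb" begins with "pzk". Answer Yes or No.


Input string: 'xxizgqflnb'
Prefix to check: 'pzk'
First 3 characters of input: 'xxi'
Match: False
Result: No


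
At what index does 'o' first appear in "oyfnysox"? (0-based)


Input string: 'oyfnysox'
Target: 'o'
Scanning left to right: s[0]='o'
First match at index: 0


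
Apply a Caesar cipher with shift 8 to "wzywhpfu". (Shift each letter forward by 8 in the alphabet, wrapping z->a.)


Input: 'wzywhpfu', shift = 8
Operation: for each letter, (position + 8) mod 26
Mapping: 'w'(22+8=30, 30 mod 26=4)->'e', 'z'(25+8=33, 33 mod 26=7)->'h', 'y'(24+8=32, 32 mod 26=6)->'g', 'w'(22+8=30, 30 mod 26=4)->'e', 'h'(7+8=15)->'p', 'p'(15+8=23)->'x', 'f'(5+8=13)->'n', 'u'(20+8=28, 28 mod 26=2)->'c'
Result: ehgepxnc


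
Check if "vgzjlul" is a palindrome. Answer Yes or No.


Input string: 'vgzjlul'
Reversed: 'luljzgv'
Compare pairs: s[0]='v' vs s[6]='l' (mismatch), s[1]='g' vs s[5]='u' (mismatch), s[2]='z' vs s[4]='l' (mismatch)
Palindrome: No


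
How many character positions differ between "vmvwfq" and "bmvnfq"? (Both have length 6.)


String 1: 'vmvwfq'
String 2: 'bmvnfq'
Compare each position: pos 0: 'v'!='b', pos 1: 'm'=='m', pos 2: 'v'=='v', pos 3: 'w'!='n', pos 4: 'f'=='f', pos 5: 'q'=='q'
Differing positions: 2
Hamming distance: 2


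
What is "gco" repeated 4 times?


Input string: 'gco'
Operation: repeat 4 times
Concatenation: 'gco' + 'gco' + 'gco' + 'gco'
Result: gcogcogcogco


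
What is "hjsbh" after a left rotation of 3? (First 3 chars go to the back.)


Input: 'hjsbh', shift = 3
Operation: split at index 3 and swap parts
Front part s[0:3] = 'hjs'
Back part s[3:] = 'bh'
Rotated = back + front = 'bh' + 'hjs'
Result: bhhjs
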